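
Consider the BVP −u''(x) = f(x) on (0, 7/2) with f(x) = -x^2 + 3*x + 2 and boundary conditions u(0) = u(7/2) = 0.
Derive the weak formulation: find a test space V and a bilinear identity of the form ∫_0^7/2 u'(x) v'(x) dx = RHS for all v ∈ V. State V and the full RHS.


V = H^1_0(0, 7/2) (so v(0) = v(7/2) = 0); weak form: ∫_0^7/2 u'v' dx = ∫_0^7/2 (-x^2 + 3*x + 2) v dx for all v ∈ V.

Multiply both sides by a test function v and integrate from 0 to 7/2:
  ∫_0^7/2 −u''(x) v(x) dx = ∫_0^7/2 f(x) v(x) dx.
Integrate the LHS by parts once:
  ∫_0^7/2 −u'' v dx = −[u'(x) v(x)]_0^7/2 + ∫_0^7/2 u'(x) v'(x) dx.
Thus ∫_0^7/2 u'(x) v'(x) dx = ∫_0^7/2 f(x) v(x) dx + [u'(x) v(x)]_0^7/2.
Choose V so that boundary terms are either known or forced to vanish.
u is Dirichlet: u(0) = u(7/2) = 0. Let V = H^1_0(0, 7/2); then v(0) = v(7/2) = 0, and [u' v]_0^7/2 = 0.
Weak formulation: find u (satisfying any essential BC) such that ∫_0^7/2 u'(x) v'(x) dx = ∫_0^7/2 f v dx for all v ∈ V.
Substituting f(x) = -x^2 + 3*x + 2, the right-hand side is ∫_0^7/2 (-x^2 + 3*x + 2) v dx.


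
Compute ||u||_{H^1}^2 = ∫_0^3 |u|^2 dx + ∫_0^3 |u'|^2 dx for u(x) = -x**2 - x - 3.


||u||_{H^1}^2 = 2631/10

The H^1 norm (squared) on an interval (0, L) is
  ||u||_{H^1}^2 = ∫_0^L u(x)^2 dx + ∫_0^L u'(x)^2 dx.
Compute u'(x) = -2*x - 1.
Then u(x)^2 = x**4 + 2*x**3 + 7*x**2 + 6*x + 9 and u'(x)^2 = 4*x**2 + 4*x + 1.
Integrate each monomial from 0 to 3 using ∫_0^3 c·x^n dx = c·3^(n+1)/(n+1):
  ∫_0^3 u(x)^2 dx = ∫_0^3 (x^4 + 2*x^3 + 7*x^2 + 6*x + 9) dx. Term by term:
    ∫_0^3 x^4 dx = 243/5;  ∫_0^3 2*x^3 dx = 81/2;  ∫_0^3 7*x^2 dx = 63;
    ∫_0^3 6*x dx = 27;  ∫_0^3 9 dx = 27.
  Sum: 243/5 + 81/2 + 63 + 27 + 27 = 2061/10.
  ∫_0^3 u'(x)^2 dx = ∫_0^3 (4*x^2 + 4*x + 1) dx. Term by term:
    ∫_0^3 4*x^2 dx = 36;  ∫_0^3 4*x dx = 18;  ∫_0^3 1 dx = 3.
  Sum: 36 + 18 + 3 = 57.
Adding: ||u||_{H^1}^2 = 2061/10 + 57 = 2631/10.


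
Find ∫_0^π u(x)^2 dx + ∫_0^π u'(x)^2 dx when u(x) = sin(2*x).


||u||_{H^1(0,π)}^2 = 5*π/2

u'(x) = 2*cos(2*x).
Expand u² and (u')² and integrate term by term on (0, π), using: for integers n ≥ 1, ∫_0^π sin²(nx) dx = ∫_0^π cos²(nx) dx = π/2; for n ≠ n', ∫_0^π sin(nx)sin(n'x) dx = ∫_0^π cos(nx)cos(n'x) dx = 0; and by product-to-sum, ∫_0^π sin(nx)cos(n'x) dx = ½∫_0^π [sin((n+n')x) + sin((n−n')x)] dx, which is 0 when n+n' is even and 2n/(n²−n'²) when n+n' is odd (it need not vanish on (0, π)).
  u² squared terms: (1)²·∫sin(2x)² dx = 1·π/2 = π/2.
  So ∫_0^π u² dx = π/2.
  (u')² squared terms: (2)²·∫cos(2x)² dx = 4·π/2 = 2*π.
  So ∫_0^π (u')² dx = 2*π.
||u||_{H^1}^2 = (π/2) + (2*π) = 5*π/2.


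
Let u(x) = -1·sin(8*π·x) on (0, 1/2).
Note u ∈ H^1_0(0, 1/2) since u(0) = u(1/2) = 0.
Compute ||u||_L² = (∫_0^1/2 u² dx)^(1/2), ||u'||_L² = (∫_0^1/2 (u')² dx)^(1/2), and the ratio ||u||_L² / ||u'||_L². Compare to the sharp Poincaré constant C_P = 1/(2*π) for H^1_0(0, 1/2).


||u||_L² / ||u'||_L² = 1/(8*π) < C_P = 1/(2*π).

u(x) = -1·sin(8*π·x), so u'(x) = -8*π*cos(8*π*x).
Writing u(x) = A·sin(kπx/L) with A = -1 and k = 4, use ∫_0^L sin²(kπx/L) dx = L/2 and ∫_0^L cos²(kπx/L) dx = L/2.
u² = 1·sin²(8*π·x) and (u')² = 64*π^2·cos²(8*π·x), and each of sin², cos² integrates to L/2 = 1/4 over (0, 1/2).
∫_0^1/2 u² dx = 1/4, so ||u||_L² = 1/2.
∫_0^1/2 (u')² dx = 16*π^2, so ||u'||_L² = 4*π.
Ratio ||u||_L² / ||u'||_L² = 1/(8*π).
Sharp Poincaré constant on H^1_0(0, 1/2) is C_P = L/π = 1/(2*π), achieved by sin(2*π·x).
This is the k = 4 harmonic; the ratio L/(kπ) is strictly less than C_P = L/π, consistent with the sharp inequality ||u||_L² ≤ C_P ||u'||_L².


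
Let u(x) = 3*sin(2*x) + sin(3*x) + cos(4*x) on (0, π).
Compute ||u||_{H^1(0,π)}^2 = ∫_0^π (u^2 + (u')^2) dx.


||u||_{H^1(0,π)}^2 = -204/7 + 36*π

u'(x) = -4*sin(4*x) + 6*cos(2*x) + 3*cos(3*x).
Expand u² and (u')² and integrate term by term on (0, π), using: for integers n ≥ 1, ∫_0^π sin²(nx) dx = ∫_0^π cos²(nx) dx = π/2; for n ≠ n', ∫_0^π sin(nx)sin(n'x) dx = ∫_0^π cos(nx)cos(n'x) dx = 0; and by product-to-sum, ∫_0^π sin(nx)cos(n'x) dx = ½∫_0^π [sin((n+n')x) + sin((n−n')x)] dx, which is 0 when n+n' is even and 2n/(n²−n'²) when n+n' is odd (it need not vanish on (0, π)).
  u² squared terms: (3)²·∫sin(2x)² dx = 9·π/2 = 9*π/2;  (1)²·∫cos(4x)² dx = 1·π/2 = π/2;  (1)²·∫sin(3x)² dx = 1·π/2 = π/2.
  u² cross terms: 2·(3)·(1)·∫sin(2x)·cos(4x) dx = 6·(0) = 0;  2·(3)·(1)·∫sin(2x)·sin(3x) dx = 6·(0) = 0;  2·(1)·(1)·∫cos(4x)·sin(3x) dx = 2·(-6/7) = -12/7.
  So ∫_0^π u² dx = 9*π/2 + π/2 + π/2 + 0 + 0 − 12/7 = -12/7 + 11*π/2.
  (u')² squared terms: (-4)²·∫sin(4x)² dx = 16·π/2 = 8*π;  (3)²·∫cos(3x)² dx = 9·π/2 = 9*π/2;  (6)²·∫cos(2x)² dx = 36·π/2 = 18*π.
  (u')² cross terms: 2·(-4)·(3)·∫sin(4x)·cos(3x) dx = -24·(8/7) = -192/7;  2·(-4)·(6)·∫sin(4x)·cos(2x) dx = -48·(0) = 0;  2·(3)·(6)·∫cos(3x)·cos(2x) dx = 36·(0) = 0.
  So ∫_0^π (u')² dx = 8*π + 9*π/2 + 18*π − 192/7 + 0 + 0 = -192/7 + 61*π/2.
||u||_{H^1}^2 = (-12/7 + 11*π/2) + (-192/7 + 61*π/2) = -204/7 + 36*π.


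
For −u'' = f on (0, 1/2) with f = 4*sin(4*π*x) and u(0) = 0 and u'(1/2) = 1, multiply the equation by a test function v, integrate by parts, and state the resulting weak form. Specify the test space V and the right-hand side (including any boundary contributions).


V = {v ∈ H^1(0, 1/2) : v(0) = 0} (test functions vanish at x = 0 where u is specified); weak form: ∫_0^1/2 u'v' dx = ∫_0^1/2 (4*sin(4*π*x)) v dx + v(1/2) for all v ∈ V.

Multiply both sides by a test function v and integrate from 0 to 1/2:
  ∫_0^1/2 −u''(x) v(x) dx = ∫_0^1/2 f(x) v(x) dx.
Integrate the LHS by parts once:
  ∫_0^1/2 −u'' v dx = −[u'(x) v(x)]_0^1/2 + ∫_0^1/2 u'(x) v'(x) dx.
Thus ∫_0^1/2 u'(x) v'(x) dx = ∫_0^1/2 f(x) v(x) dx + [u'(x) v(x)]_0^1/2.
Choose V so that boundary terms are either known or forced to vanish.
Mixed BC: u(0) = 0 (Dirichlet) and u'(1/2) = 1 (Neumann). Define V = {v ∈ H^1(0, 1/2) : v(0) = 0}. Then [u' v]_0^1/2 = u'(1/2)·v(1/2) − u'(0)·0 = v(1/2).
Weak formulation: find u (satisfying any essential BC) such that ∫_0^1/2 u'(x) v'(x) dx = ∫_0^1/2 f v dx + v(1/2) for all v ∈ V (Dirichlet at 0 absorbed into V; Neumann datum at x = 1/2 contributes the boundary term).
Substituting f(x) = 4*sin(4*π*x), the right-hand side is ∫_0^1/2 (4*sin(4*π*x)) v dx + v(1/2).


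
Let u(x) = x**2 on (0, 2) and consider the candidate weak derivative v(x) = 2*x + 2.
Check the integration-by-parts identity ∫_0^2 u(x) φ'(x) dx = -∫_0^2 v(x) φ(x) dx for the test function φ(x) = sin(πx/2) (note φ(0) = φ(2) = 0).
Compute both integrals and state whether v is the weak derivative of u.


LHS = -8/π, RHS = -16/π. No, v is not the weak derivative of u.

u(x) = x**2, classical derivative u'(x) = 2*x.
φ(x) = sin(πx/2), so φ'(x) = π*cos(π*x/2)/2.
Note φ(0) = φ(2) = 0, so the boundary term u·φ vanishes.
LHS = ∫_0^2 u(x) φ'(x) dx = ∫_0^2 (π*x^2*cos(π*x/2)/2) dx. Term by term:
  ∫_0^2 π*x^2*cos(π*x/2)/2 dx = -8/π.
So LHS = -8/π.
∫_0^2 v(x) φ(x) dx = ∫_0^2 (2*x*sin(π*x/2) + 2*sin(π*x/2)) dx. Term by term:
  ∫_0^2 2*sin(π*x/2) dx = 8/π;  ∫_0^2 2*x*sin(π*x/2) dx = 8/π.
Sum: 8/π + 8/π = 16/π.
So RHS = -∫_0^2 v(x) φ(x) dx = -16/π.
LHS − RHS = 8/π ≠ 0, so the identity fails.
(For a valid weak derivative the identity must hold for EVERY test function, in particular this one. The failure shows v is NOT the weak derivative of u.)
Correct weak derivative would be u'(x) = 2*x.


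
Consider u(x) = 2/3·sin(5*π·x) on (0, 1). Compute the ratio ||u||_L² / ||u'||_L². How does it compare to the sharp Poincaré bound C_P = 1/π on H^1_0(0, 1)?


||u||_L² / ||u'||_L² = 1/(5*π) < C_P = 1/π.

u(x) = 2/3·sin(5*π·x), so u'(x) = 10*π*cos(5*π*x)/3.
Writing u(x) = A·sin(kπx/L) with A = 2/3 and k = 5, use ∫_0^L sin²(kπx/L) dx = L/2 and ∫_0^L cos²(kπx/L) dx = L/2.
u² = 4/9·sin²(5*π·x) and (u')² = 100*π^2/9·cos²(5*π·x), and each of sin², cos² integrates to L/2 = 1/2 over (0, 1).
∫_0^1 u² dx = 2/9, so ||u||_L² = sqrt(2)/3.
∫_0^1 (u')² dx = 50*π^2/9, so ||u'||_L² = 5*sqrt(2)*π/3.
Ratio ||u||_L² / ||u'||_L² = 1/(5*π).
Sharp Poincaré constant on H^1_0(0, 1) is C_P = L/π = 1/π, achieved by sin(π·x).
This is the k = 5 harmonic; the ratio L/(kπ) is strictly less than C_P = L/π, consistent with the sharp inequality ||u||_L² ≤ C_P ||u'||_L².


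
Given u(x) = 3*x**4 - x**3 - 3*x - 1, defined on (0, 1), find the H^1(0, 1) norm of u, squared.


||u||_{H^1}^2 = 1717/140

The H^1 norm (squared) on an interval (0, L) is
  ||u||_{H^1}^2 = ∫_0^L u(x)^2 dx + ∫_0^L u'(x)^2 dx.
Compute u'(x) = 12*x**3 - 3*x**2 - 3.
Then u(x)^2 = 9*x**8 - 6*x**7 + x**6 - 18*x**5 + 2*x**3 + 9*x**2 + 6*x + 1 and u'(x)^2 = 144*x**6 - 72*x**5 + 9*x**4 - 72*x**3 + 18*x**2 + 9.
Integrate each monomial from 0 to 1 using ∫_0^1 c·x^n dx = c·1^(n+1)/(n+1):
  ∫_0^1 u(x)^2 dx = ∫_0^1 (9*x^8 - 6*x^7 + x^6 - 18*x^5 + 2*x^3 + 9*x^2 + 6*x + 1) dx. Term by term:
    ∫_0^1 9*x^8 dx = 1;  ∫_0^1 -6*x^7 dx = -3/4;  ∫_0^1 x^6 dx = 1/7;
    ∫_0^1 -18*x^5 dx = -3;  ∫_0^1 2*x^3 dx = 1/2;  ∫_0^1 9*x^2 dx = 3;
    ∫_0^1 6*x dx = 3;  ∫_0^1 1 dx = 1.
  Sum: 1 − 3/4 + 1/7 − 3 + 1/2 + 3 + 3 + 1 = 137/28.
  ∫_0^1 u'(x)^2 dx = ∫_0^1 (144*x^6 - 72*x^5 + 9*x^4 - 72*x^3 + 18*x^2 + 9) dx. Term by term:
    ∫_0^1 144*x^6 dx = 144/7;  ∫_0^1 -72*x^5 dx = -12;  ∫_0^1 9*x^4 dx = 9/5;
    ∫_0^1 -72*x^3 dx = -18;  ∫_0^1 18*x^2 dx = 6;  ∫_0^1 9 dx = 9.
  Sum: 144/7 − 12 + 9/5 − 18 + 6 + 9 = 258/35.
Adding: ||u||_{H^1}^2 = 137/28 + 258/35 = 1717/140.


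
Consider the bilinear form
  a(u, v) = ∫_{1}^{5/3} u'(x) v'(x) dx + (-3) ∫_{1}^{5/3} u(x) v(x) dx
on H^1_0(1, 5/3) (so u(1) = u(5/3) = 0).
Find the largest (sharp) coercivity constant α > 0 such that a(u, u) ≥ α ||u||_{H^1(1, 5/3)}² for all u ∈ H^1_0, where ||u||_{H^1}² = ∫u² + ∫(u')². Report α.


α = 3*(-4 + 3*π^2)/(4 + 9*π^2)

Coercivity of a(·,·) on H^1_0(1, 5/3) means a(u, u) ≥ α ||u||_{H^1}² for every u ∈ H^1_0.
The interval has length L = 2/3, and Poincaré/coercivity depend only on L. Here a(u, u) = ∫(u')² + (-3)·∫u².
Here c = -3 < 0 with |c| < (π/L)² = 9*π^2/4, so coercivity still holds. The condition a(u,u) ≥ α||u||_{H^1}² reads (1−α)∫(u')² ≥ (α−c)∫u². Any admissible α is ≤ 1 (rapidly oscillating u have ∫u²/∫(u')² → 0), and α = 1 would force 0 ≥ (1−c)∫u², impossible since c < 1; so 1−α > 0. By the sharp Poincaré inequality on H^1_0 of an interval of length L, ∫(u')² ≥ (π/L)²∫u² with equality for the first sine mode sin(π(x−x₀)/L) (x₀ the left endpoint), so the inequality holds for all u iff (1−α)(π/L)² ≥ α − c, i.e. α ≤ ((π/L)² + c)/((π/L)² + 1) = (1 + c(L/π)²)/(1 + (L/π)²). (Direct route, valid since c ≤ 0: Poincaré gives c∫u² ≥ c(L/π)²∫(u')², so a(u,u) ≥ (1 + c(L/π)²)∫(u')², while ||u||_{H^1}² ≤ (1 + (L/π)²)∫(u')²; dividing yields the same α.) With (π/L)² = 9*π^2/4 and c = -3, the largest admissible constant is α = ((π/L)² + c)/((π/L)² + 1).
Simplifying, α = 3*(-4 + 3*π^2)/(4 + 9*π^2).


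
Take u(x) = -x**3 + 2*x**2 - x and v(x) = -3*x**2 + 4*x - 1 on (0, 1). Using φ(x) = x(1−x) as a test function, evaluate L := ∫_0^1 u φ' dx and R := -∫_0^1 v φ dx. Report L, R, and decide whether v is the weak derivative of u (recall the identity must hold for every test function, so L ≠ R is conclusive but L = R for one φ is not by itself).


LHS = -1/60, RHS = -1/60. Yes, v = u' weakly.

u(x) = -x**3 + 2*x**2 - x, classical derivative u'(x) = -3*x**2 + 4*x - 1.
φ(x) = x(1−x), so φ'(x) = 1 - 2*x.
Note φ(0) = φ(1) = 0, so the boundary term u·φ vanishes.
LHS = ∫_0^1 u(x) φ'(x) dx = ∫_0^1 (2*x^4 - 5*x^3 + 4*x^2 - x) dx. Term by term:
  ∫_0^1 2*x^4 dx = 2/5;  ∫_0^1 -5*x^3 dx = -5/4;  ∫_0^1 4*x^2 dx = 4/3;
  ∫_0^1 -x dx = -1/2.
Sum: 2/5 − 5/4 + 4/3 − 1/2 = -1/60.
So LHS = -1/60.
∫_0^1 v(x) φ(x) dx = ∫_0^1 (3*x^4 - 7*x^3 + 5*x^2 - x) dx. Term by term:
  ∫_0^1 3*x^4 dx = 3/5;  ∫_0^1 -7*x^3 dx = -7/4;  ∫_0^1 5*x^2 dx = 5/3;
  ∫_0^1 -x dx = -1/2.
Sum: 3/5 − 7/4 + 5/3 − 1/2 = 1/60.
So RHS = -∫_0^1 v(x) φ(x) dx = -1/60.
LHS = RHS, so the identity holds for this test φ.
Moreover u is smooth here and v(x) = u'(x) = -3*x**2 + 4*x - 1 pointwise, so the identity holds for every test function. Hence v is the weak derivative of u.


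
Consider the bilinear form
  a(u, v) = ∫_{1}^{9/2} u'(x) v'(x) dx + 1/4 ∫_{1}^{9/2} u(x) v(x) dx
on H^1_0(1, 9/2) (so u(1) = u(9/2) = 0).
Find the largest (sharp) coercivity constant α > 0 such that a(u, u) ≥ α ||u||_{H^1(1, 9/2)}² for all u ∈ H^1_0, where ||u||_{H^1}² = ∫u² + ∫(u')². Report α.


α = (49 + 16*π^2)/(4*(4*π^2 + 49))

Coercivity of a(·,·) on H^1_0(1, 9/2) means a(u, u) ≥ α ||u||_{H^1}² for every u ∈ H^1_0.
The interval has length L = 7/2, and Poincaré/coercivity depend only on L. Here a(u, u) = ∫(u')² + (1/4)·∫u².
Here 0 < c = 1/4 < 1. The condition a(u,u) ≥ α||u||_{H^1}² reads (1−α)∫(u')² ≥ (α−c)∫u². Any admissible α is ≤ 1 (rapidly oscillating u have ∫u²/∫(u')² → 0), and α = 1 would force 0 ≥ (1−c)∫u², impossible since c < 1; so 1−α > 0. By the sharp Poincaré inequality on H^1_0 of an interval of length L, ∫(u')² ≥ (π/L)²∫u² with equality for the first sine mode sin(π(x−x₀)/L) (x₀ the left endpoint), so the inequality holds for all u iff (1−α)(π/L)² ≥ α − c, i.e. α ≤ ((π/L)² + c)/((π/L)² + 1) = (1 + c(L/π)²)/(1 + (L/π)²). With (π/L)² = 4*π^2/49 and c = 1/4, the largest admissible constant is α = ((π/L)² + c)/((π/L)² + 1).
Simplifying, α = (49 + 16*π^2)/(4*(4*π^2 + 49)).


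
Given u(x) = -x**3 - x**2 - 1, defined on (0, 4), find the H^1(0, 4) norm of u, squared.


||u||_{H^1}^2 = 142420/21

The H^1 norm (squared) on an interval (0, L) is
  ||u||_{H^1}^2 = ∫_0^L u(x)^2 dx + ∫_0^L u'(x)^2 dx.
Compute u'(x) = -3*x**2 - 2*x.
Then u(x)^2 = x**6 + 2*x**5 + x**4 + 2*x**3 + 2*x**2 + 1 and u'(x)^2 = 9*x**4 + 12*x**3 + 4*x**2.
Integrate each monomial from 0 to 4 using ∫_0^4 c·x^n dx = c·4^(n+1)/(n+1):
  ∫_0^4 u(x)^2 dx = ∫_0^4 (x^6 + 2*x^5 + x^4 + 2*x^3 + 2*x^2 + 1) dx. Term by term:
    ∫_0^4 x^6 dx = 16384/7;  ∫_0^4 2*x^5 dx = 4096/3;  ∫_0^4 x^4 dx = 1024/5;
    ∫_0^4 2*x^3 dx = 128;  ∫_0^4 2*x^2 dx = 128/3;  ∫_0^4 1 dx = 4.
  Sum: 16384/7 + 4096/3 + 1024/5 + 128 + 128/3 + 4 = 142988/35.
  ∫_0^4 u'(x)^2 dx = ∫_0^4 (9*x^4 + 12*x^3 + 4*x^2) dx. Term by term:
    ∫_0^4 9*x^4 dx = 9216/5;  ∫_0^4 12*x^3 dx = 768;  ∫_0^4 4*x^2 dx = 256/3.
  Sum: 9216/5 + 768 + 256/3 = 40448/15.
Adding: ||u||_{H^1}^2 = 142988/35 + 40448/15 = 142420/21.


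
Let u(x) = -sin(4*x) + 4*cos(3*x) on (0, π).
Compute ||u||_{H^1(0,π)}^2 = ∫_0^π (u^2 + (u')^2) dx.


||u||_{H^1(0,π)}^2 = -640/7 + 177*π/2

u'(x) = -12*sin(3*x) - 4*cos(4*x).
Expand u² and (u')² and integrate term by term on (0, π), using: for integers n ≥ 1, ∫_0^π sin²(nx) dx = ∫_0^π cos²(nx) dx = π/2; for n ≠ n', ∫_0^π sin(nx)sin(n'x) dx = ∫_0^π cos(nx)cos(n'x) dx = 0; and by product-to-sum, ∫_0^π sin(nx)cos(n'x) dx = ½∫_0^π [sin((n+n')x) + sin((n−n')x)] dx, which is 0 when n+n' is even and 2n/(n²−n'²) when n+n' is odd (it need not vanish on (0, π)).
  u² squared terms: (-1)²·∫sin(4x)² dx = 1·π/2 = π/2;  (4)²·∫cos(3x)² dx = 16·π/2 = 8*π.
  u² cross terms: 2·(-1)·(4)·∫sin(4x)·cos(3x) dx = -8·(8/7) = -64/7.
  So ∫_0^π u² dx = π/2 + 8*π − 64/7 = -64/7 + 17*π/2.
  (u')² squared terms: (-12)²·∫sin(3x)² dx = 144·π/2 = 72*π;  (-4)²·∫cos(4x)² dx = 16·π/2 = 8*π.
  (u')² cross terms: 2·(-12)·(-4)·∫sin(3x)·cos(4x) dx = 96·(-6/7) = -576/7.
  So ∫_0^π (u')² dx = 72*π + 8*π − 576/7 = -576/7 + 80*π.
||u||_{H^1}^2 = (-64/7 + 17*π/2) + (-576/7 + 80*π) = -640/7 + 177*π/2.


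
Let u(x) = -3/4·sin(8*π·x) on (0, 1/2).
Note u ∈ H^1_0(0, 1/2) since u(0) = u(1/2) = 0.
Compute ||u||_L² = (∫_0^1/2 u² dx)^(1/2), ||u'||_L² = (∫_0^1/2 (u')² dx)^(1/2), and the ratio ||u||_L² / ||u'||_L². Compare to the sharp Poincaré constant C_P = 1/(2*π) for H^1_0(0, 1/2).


||u||_L² / ||u'||_L² = 1/(8*π) < C_P = 1/(2*π).

u(x) = -3/4·sin(8*π·x), so u'(x) = -6*π*cos(8*π*x).
Writing u(x) = A·sin(kπx/L) with A = -3/4 and k = 4, use ∫_0^L sin²(kπx/L) dx = L/2 and ∫_0^L cos²(kπx/L) dx = L/2.
u² = 9/16·sin²(8*π·x) and (u')² = 36*π^2·cos²(8*π·x), and each of sin², cos² integrates to L/2 = 1/4 over (0, 1/2).
∫_0^1/2 u² dx = 9/64, so ||u||_L² = 3/8.
∫_0^1/2 (u')² dx = 9*π^2, so ||u'||_L² = 3*π.
Ratio ||u||_L² / ||u'||_L² = 1/(8*π).
Sharp Poincaré constant on H^1_0(0, 1/2) is C_P = L/π = 1/(2*π), achieved by sin(2*π·x).
This is the k = 4 harmonic; the ratio L/(kπ) is strictly less than C_P = L/π, consistent with the sharp inequality ||u||_L² ≤ C_P ||u'||_L².


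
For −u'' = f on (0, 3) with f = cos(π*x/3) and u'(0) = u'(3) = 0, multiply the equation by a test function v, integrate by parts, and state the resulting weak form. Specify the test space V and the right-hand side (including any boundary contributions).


V = H^1(0, 3) (no boundary constraint on v; u is determined up to an additive constant); weak form: ∫_0^3 u'v' dx = ∫_0^3 (cos(π*x/3)) v dx for all v ∈ V.

Multiply both sides by a test function v and integrate from 0 to 3:
  ∫_0^3 −u''(x) v(x) dx = ∫_0^3 f(x) v(x) dx.
Integrate the LHS by parts once:
  ∫_0^3 −u'' v dx = −[u'(x) v(x)]_0^3 + ∫_0^3 u'(x) v'(x) dx.
Thus ∫_0^3 u'(x) v'(x) dx = ∫_0^3 f(x) v(x) dx + [u'(x) v(x)]_0^3.
Choose V so that boundary terms are either known or forced to vanish.
u has homogeneous Neumann: u'(0) = u'(3) = 0. So [u' v]_0^3 = 0·v(3) − 0·v(0) = 0 for any v; take V = H^1(0, 3).
Weak formulation: find u (satisfying any essential BC) such that ∫_0^3 u'(x) v'(x) dx = ∫_0^3 f v dx for all v ∈ V (homogeneous Neumann, so boundary terms vanish).
Substituting f(x) = cos(π*x/3), the right-hand side is ∫_0^3 (cos(π*x/3)) v dx.
Compatibility check (pure Neumann): taking v ≡ 1 ∈ V gives 0 = ∫_0^3 f dx + (0) − (0), i.e. ∫_0^3 f dx must equal u'(0) − u'(3) = 0. Indeed ∫_0^3 (cos(π*x/3)) dx = 0, so the data are compatible. The solution is then unique only up to an additive constant (fix it e.g. by requiring ∫_0^3 u dx = 0).


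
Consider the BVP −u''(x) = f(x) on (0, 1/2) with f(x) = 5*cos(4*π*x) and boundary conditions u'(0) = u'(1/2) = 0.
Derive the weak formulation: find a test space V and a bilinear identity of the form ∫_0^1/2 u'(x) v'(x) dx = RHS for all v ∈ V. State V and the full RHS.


V = H^1(0, 1/2) (no boundary constraint on v; u is determined up to an additive constant); weak form: ∫_0^1/2 u'v' dx = ∫_0^1/2 (5*cos(4*π*x)) v dx for all v ∈ V.

Multiply both sides by a test function v and integrate from 0 to 1/2:
  ∫_0^1/2 −u''(x) v(x) dx = ∫_0^1/2 f(x) v(x) dx.
Integrate the LHS by parts once:
  ∫_0^1/2 −u'' v dx = −[u'(x) v(x)]_0^1/2 + ∫_0^1/2 u'(x) v'(x) dx.
Thus ∫_0^1/2 u'(x) v'(x) dx = ∫_0^1/2 f(x) v(x) dx + [u'(x) v(x)]_0^1/2.
Choose V so that boundary terms are either known or forced to vanish.
u has homogeneous Neumann: u'(0) = u'(1/2) = 0. So [u' v]_0^1/2 = 0·v(1/2) − 0·v(0) = 0 for any v; take V = H^1(0, 1/2).
Weak formulation: find u (satisfying any essential BC) such that ∫_0^1/2 u'(x) v'(x) dx = ∫_0^1/2 f v dx for all v ∈ V (homogeneous Neumann, so boundary terms vanish).
Substituting f(x) = 5*cos(4*π*x), the right-hand side is ∫_0^1/2 (5*cos(4*π*x)) v dx.
Compatibility check (pure Neumann): taking v ≡ 1 ∈ V gives 0 = ∫_0^1/2 f dx + (0) − (0), i.e. ∫_0^1/2 f dx must equal u'(0) − u'(1/2) = 0. Indeed ∫_0^1/2 (5*cos(4*π*x)) dx = 0, so the data are compatible. The solution is then unique only up to an additive constant (fix it e.g. by requiring ∫_0^1/2 u dx = 0).


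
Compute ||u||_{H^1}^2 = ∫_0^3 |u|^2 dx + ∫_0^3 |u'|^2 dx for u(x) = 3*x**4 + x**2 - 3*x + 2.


||u||_{H^1}^2 = 4608057/70

The H^1 norm (squared) on an interval (0, L) is
  ||u||_{H^1}^2 = ∫_0^L u(x)^2 dx + ∫_0^L u'(x)^2 dx.
Compute u'(x) = 12*x**3 + 2*x - 3.
Then u(x)^2 = 9*x**8 + 6*x**6 - 18*x**5 + 13*x**4 - 6*x**3 + 13*x**2 - 12*x + 4 and u'(x)^2 = 144*x**6 + 48*x**4 - 72*x**3 + 4*x**2 - 12*x + 9.
Integrate each monomial from 0 to 3 using ∫_0^3 c·x^n dx = c·3^(n+1)/(n+1):
  ∫_0^3 u(x)^2 dx = ∫_0^3 (9*x^8 + 6*x^6 - 18*x^5 + 13*x^4 - 6*x^3 + 13*x^2 - 12*x + 4) dx. Term by term:
    ∫_0^3 9*x^8 dx = 19683;  ∫_0^3 6*x^6 dx = 13122/7;  ∫_0^3 -18*x^5 dx = -2187;
    ∫_0^3 13*x^4 dx = 3159/5;  ∫_0^3 -6*x^3 dx = -243/2;  ∫_0^3 13*x^2 dx = 117;
    ∫_0^3 -12*x dx = -54;  ∫_0^3 4 dx = 12.
  Sum: 19683 + 13122/7 − 2187 + 3159/5 − 243/2 + 117 − 54 + 12 = 1396911/70.
  ∫_0^3 u'(x)^2 dx = ∫_0^3 (144*x^6 + 48*x^4 - 72*x^3 + 4*x^2 - 12*x + 9) dx. Term by term:
    ∫_0^3 144*x^6 dx = 314928/7;  ∫_0^3 48*x^4 dx = 11664/5;  ∫_0^3 -72*x^3 dx = -1458;
    ∫_0^3 4*x^2 dx = 36;  ∫_0^3 -12*x dx = -54;  ∫_0^3 9 dx = 27.
  Sum: 314928/7 + 11664/5 − 1458 + 36 − 54 + 27 = 1605573/35.
Adding: ||u||_{H^1}^2 = 1396911/70 + 1605573/35 = 4608057/70.


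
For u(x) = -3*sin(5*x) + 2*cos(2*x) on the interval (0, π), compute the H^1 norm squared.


||u||_{H^1(0,π)}^2 = -200/7 + 127*π

u'(x) = -4*sin(2*x) - 15*cos(5*x).
Expand u² and (u')² and integrate term by term on (0, π), using: for integers n ≥ 1, ∫_0^π sin²(nx) dx = ∫_0^π cos²(nx) dx = π/2; for n ≠ n', ∫_0^π sin(nx)sin(n'x) dx = ∫_0^π cos(nx)cos(n'x) dx = 0; and by product-to-sum, ∫_0^π sin(nx)cos(n'x) dx = ½∫_0^π [sin((n+n')x) + sin((n−n')x)] dx, which is 0 when n+n' is even and 2n/(n²−n'²) when n+n' is odd (it need not vanish on (0, π)).
  u² squared terms: (-3)²·∫sin(5x)² dx = 9·π/2 = 9*π/2;  (2)²·∫cos(2x)² dx = 4·π/2 = 2*π.
  u² cross terms: 2·(-3)·(2)·∫sin(5x)·cos(2x) dx = -12·(10/21) = -40/7.
  So ∫_0^π u² dx = 9*π/2 + 2*π − 40/7 = -40/7 + 13*π/2.
  (u')² squared terms: (-15)²·∫cos(5x)² dx = 225·π/2 = 225*π/2;  (-4)²·∫sin(2x)² dx = 16·π/2 = 8*π.
  (u')² cross terms: 2·(-15)·(-4)·∫cos(5x)·sin(2x) dx = 120·(-4/21) = -160/7.
  So ∫_0^π (u')² dx = 225*π/2 + 8*π − 160/7 = -160/7 + 241*π/2.
||u||_{H^1}^2 = (-40/7 + 13*π/2) + (-160/7 + 241*π/2) = -200/7 + 127*π.


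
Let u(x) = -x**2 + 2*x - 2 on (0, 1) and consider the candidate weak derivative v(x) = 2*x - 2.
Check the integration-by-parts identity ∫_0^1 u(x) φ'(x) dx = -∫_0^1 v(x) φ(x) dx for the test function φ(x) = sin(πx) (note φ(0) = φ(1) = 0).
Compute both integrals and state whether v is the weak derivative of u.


LHS = -2/π, RHS = 2/π. No, v is not the weak derivative of u.

u(x) = -x**2 + 2*x - 2, classical derivative u'(x) = 2 - 2*x.
φ(x) = sin(πx), so φ'(x) = π*cos(π*x).
Note φ(0) = φ(1) = 0, so the boundary term u·φ vanishes.
LHS = ∫_0^1 u(x) φ'(x) dx = ∫_0^1 (-π*x^2*cos(π*x) + 2*π*x*cos(π*x) - 2*π*cos(π*x)) dx. Term by term:
  ∫_0^1 -2*π*cos(π*x) dx = 0;  ∫_0^1 -π*x^2*cos(π*x) dx = 2/π;  ∫_0^1 2*π*x*cos(π*x) dx = -4/π.
Sum: 0 + 2/π − 4/π = -2/π.
So LHS = -2/π.
∫_0^1 v(x) φ(x) dx = ∫_0^1 (2*x*sin(π*x) - 2*sin(π*x)) dx. Term by term:
  ∫_0^1 -2*sin(π*x) dx = -4/π;  ∫_0^1 2*x*sin(π*x) dx = 2/π.
Sum: -4/π + 2/π = -2/π.
So RHS = -∫_0^1 v(x) φ(x) dx = 2/π.
LHS − RHS = -4/π ≠ 0, so the identity fails.
(For a valid weak derivative the identity must hold for EVERY test function, in particular this one. The failure shows v is NOT the weak derivative of u.)
Correct weak derivative would be u'(x) = 2 - 2*x.


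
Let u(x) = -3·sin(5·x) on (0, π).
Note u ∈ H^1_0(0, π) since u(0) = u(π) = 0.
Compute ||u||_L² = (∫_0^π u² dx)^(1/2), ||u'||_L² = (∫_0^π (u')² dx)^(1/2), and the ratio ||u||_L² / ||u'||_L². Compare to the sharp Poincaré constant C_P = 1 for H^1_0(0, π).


||u||_L² / ||u'||_L² = 1/5 < C_P = 1.

u(x) = -3·sin(5·x), so u'(x) = -15*cos(5*x).
Writing u(x) = A·sin(kπx/L) with A = -3 and k = 5, use ∫_0^L sin²(kπx/L) dx = L/2 and ∫_0^L cos²(kπx/L) dx = L/2.
u² = 9·sin²(5·x) and (u')² = 225·cos²(5·x), and each of sin², cos² integrates to L/2 = π/2 over (0, π).
∫_0^π u² dx = 9*π/2, so ||u||_L² = 3*sqrt(2)*sqrt(π)/2.
∫_0^π (u')² dx = 225*π/2, so ||u'||_L² = 15*sqrt(2)*sqrt(π)/2.
Ratio ||u||_L² / ||u'||_L² = 1/5.
Sharp Poincaré constant on H^1_0(0, π) is C_P = L/π = 1, achieved by sin(x).
This is the k = 5 harmonic; the ratio L/(kπ) is strictly less than C_P = L/π, consistent with the sharp inequality ||u||_L² ≤ C_P ||u'||_L².


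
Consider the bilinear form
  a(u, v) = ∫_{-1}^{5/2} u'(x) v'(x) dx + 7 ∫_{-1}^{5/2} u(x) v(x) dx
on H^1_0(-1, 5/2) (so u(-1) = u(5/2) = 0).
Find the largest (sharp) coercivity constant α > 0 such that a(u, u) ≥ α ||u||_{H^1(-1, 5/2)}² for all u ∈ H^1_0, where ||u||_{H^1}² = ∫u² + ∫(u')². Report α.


α = 1

Coercivity of a(·,·) on H^1_0(-1, 5/2) means a(u, u) ≥ α ||u||_{H^1}² for every u ∈ H^1_0.
The interval has length L = 7/2, and Poincaré/coercivity depend only on L. Here a(u, u) = ∫(u')² + (7)·∫u².
Here c = 7 ≥ 1, so a(u,u) = ∫(u')² + c∫u² ≥ ∫(u')² + ∫u² = ||u||_{H^1}², i.e. α = 1 works. No larger α is possible: a(u,u) ≥ α||u||_{H^1}² means (1−α)∫(u')² ≥ (α−c)∫u², and for the modes u_n = sin(nπ(x−x₀)/L) (x₀ the left endpoint) one has ∫u_n²/∫(u_n')² = (L/(nπ))² → 0, so a(u_n,u_n)/||u_n||_{H^1}² → 1. Hence the optimal constant is α = 1.
Therefore α = 1.


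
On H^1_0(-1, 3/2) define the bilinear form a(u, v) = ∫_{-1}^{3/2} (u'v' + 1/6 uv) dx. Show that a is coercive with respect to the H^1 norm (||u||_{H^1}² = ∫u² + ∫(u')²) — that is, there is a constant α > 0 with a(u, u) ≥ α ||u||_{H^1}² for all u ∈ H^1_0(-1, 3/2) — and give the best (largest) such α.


α = (25 + 24*π^2)/(6*(25 + 4*π^2))

Coercivity of a(·,·) on H^1_0(-1, 3/2) means a(u, u) ≥ α ||u||_{H^1}² for every u ∈ H^1_0.
The interval has length L = 5/2, and Poincaré/coercivity depend only on L. Here a(u, u) = ∫(u')² + (1/6)·∫u².
Here 0 < c = 1/6 < 1. The condition a(u,u) ≥ α||u||_{H^1}² reads (1−α)∫(u')² ≥ (α−c)∫u². Any admissible α is ≤ 1 (rapidly oscillating u have ∫u²/∫(u')² → 0), and α = 1 would force 0 ≥ (1−c)∫u², impossible since c < 1; so 1−α > 0. By the sharp Poincaré inequality on H^1_0 of an interval of length L, ∫(u')² ≥ (π/L)²∫u² with equality for the first sine mode sin(π(x−x₀)/L) (x₀ the left endpoint), so the inequality holds for all u iff (1−α)(π/L)² ≥ α − c, i.e. α ≤ ((π/L)² + c)/((π/L)² + 1) = (1 + c(L/π)²)/(1 + (L/π)²). With (π/L)² = 4*π^2/25 and c = 1/6, the largest admissible constant is α = ((π/L)² + c)/((π/L)² + 1).
Simplifying, α = (25 + 24*π^2)/(6*(25 + 4*π^2)).


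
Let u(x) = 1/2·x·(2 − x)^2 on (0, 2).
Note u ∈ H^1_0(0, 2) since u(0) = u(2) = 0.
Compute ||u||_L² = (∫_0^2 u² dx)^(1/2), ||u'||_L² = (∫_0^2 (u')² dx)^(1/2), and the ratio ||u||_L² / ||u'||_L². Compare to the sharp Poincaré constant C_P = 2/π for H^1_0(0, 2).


||u||_L² / ||u'||_L² = sqrt(14)/7 < C_P = 2/π.

u(x) = 1/2·x·(2 − x)^2, so u'(x) = (x/2 - 1)*(3*x - 2).
u(x) = 1/2·x·(2 − x)^2 vanishes at x = 0 and x = 2, so u ∈ H^1_0(0, 2). Differentiate via the product rule and integrate the resulting polynomials term by term.
  ∫_0^2 u² dx = ∫_0^2 (x^6/4 - 2*x^5 + 6*x^4 - 8*x^3 + 4*x^2) dx. Term by term:
    ∫_0^2 x^6/4 dx = 32/7;  ∫_0^2 -2*x^5 dx = -64/3;  ∫_0^2 6*x^4 dx = 192/5;
    ∫_0^2 -8*x^3 dx = -32;  ∫_0^2 4*x^2 dx = 32/3.
  Sum: 32/7 − 64/3 + 192/5 − 32 + 32/3 = 32/105.
  ∫_0^2 (u')² dx = ∫_0^2 (9*x^4/4 - 12*x^3 + 22*x^2 - 16*x + 4) dx. Term by term:
    ∫_0^2 9*x^4/4 dx = 72/5;  ∫_0^2 -12*x^3 dx = -48;  ∫_0^2 22*x^2 dx = 176/3;
    ∫_0^2 -16*x dx = -32;  ∫_0^2 4 dx = 8.
  Sum: 72/5 − 48 + 176/3 − 32 + 8 = 16/15.
∫_0^2 u² dx = 32/105, so ||u||_L² = 4*sqrt(210)/105.
∫_0^2 (u')² dx = 16/15, so ||u'||_L² = 4*sqrt(15)/15.
Ratio ||u||_L² / ||u'||_L² = sqrt(14)/7.
Sharp Poincaré constant on H^1_0(0, 2) is C_P = L/π = 2/π, achieved by sin(π/2·x).
A polynomial bump cannot attain the sharp Poincaré constant (only the first sine eigenfunction does), so the ratio is strictly less than C_P, consistent with ||u||_L² ≤ C_P ||u'||_L².


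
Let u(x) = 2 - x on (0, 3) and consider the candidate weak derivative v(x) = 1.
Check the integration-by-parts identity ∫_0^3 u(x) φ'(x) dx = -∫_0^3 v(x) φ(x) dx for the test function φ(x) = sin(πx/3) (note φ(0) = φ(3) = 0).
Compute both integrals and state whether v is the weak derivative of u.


LHS = 6/π, RHS = -6/π. No, v is not the weak derivative of u.

u(x) = 2 - x, classical derivative u'(x) = -1.
φ(x) = sin(πx/3), so φ'(x) = π*cos(π*x/3)/3.
Note φ(0) = φ(3) = 0, so the boundary term u·φ vanishes.
LHS = ∫_0^3 u(x) φ'(x) dx = ∫_0^3 (-π*x*cos(π*x/3)/3 + 2*π*cos(π*x/3)/3) dx. Term by term:
  ∫_0^3 2*π*cos(π*x/3)/3 dx = 0;  ∫_0^3 -π*x*cos(π*x/3)/3 dx = 6/π.
Sum: 0 + 6/π = 6/π.
So LHS = 6/π.
∫_0^3 v(x) φ(x) dx = ∫_0^3 (sin(π*x/3)) dx. Term by term:
  ∫_0^3 sin(π*x/3) dx = 6/π.
So RHS = -∫_0^3 v(x) φ(x) dx = -6/π.
LHS − RHS = 12/π ≠ 0, so the identity fails.
(For a valid weak derivative the identity must hold for EVERY test function, in particular this one. The failure shows v is NOT the weak derivative of u.)
Correct weak derivative would be u'(x) = -1.


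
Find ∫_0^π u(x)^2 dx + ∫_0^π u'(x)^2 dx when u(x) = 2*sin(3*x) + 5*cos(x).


||u||_{H^1(0,π)}^2 = 45*π

u'(x) = -5*sin(x) + 6*cos(3*x).
Expand u² and (u')² and integrate term by term on (0, π), using: for integers n ≥ 1, ∫_0^π sin²(nx) dx = ∫_0^π cos²(nx) dx = π/2; for n ≠ n', ∫_0^π sin(nx)sin(n'x) dx = ∫_0^π cos(nx)cos(n'x) dx = 0; and by product-to-sum, ∫_0^π sin(nx)cos(n'x) dx = ½∫_0^π [sin((n+n')x) + sin((n−n')x)] dx, which is 0 when n+n' is even and 2n/(n²−n'²) when n+n' is odd (it need not vanish on (0, π)).
  u² squared terms: (2)²·∫sin(3x)² dx = 4·π/2 = 2*π;  (5)²·∫cos(x)² dx = 25·π/2 = 25*π/2.
  u² cross terms: 2·(2)·(5)·∫sin(3x)·cos(x) dx = 20·(0) = 0.
  So ∫_0^π u² dx = 2*π + 25*π/2 + 0 = 29*π/2.
  (u')² squared terms: (-5)²·∫sin(x)² dx = 25·π/2 = 25*π/2;  (6)²·∫cos(3x)² dx = 36·π/2 = 18*π.
  (u')² cross terms: 2·(-5)·(6)·∫sin(x)·cos(3x) dx = -60·(0) = 0.
  So ∫_0^π (u')² dx = 25*π/2 + 18*π + 0 = 61*π/2.
||u||_{H^1}^2 = (29*π/2) + (61*π/2) = 45*π.


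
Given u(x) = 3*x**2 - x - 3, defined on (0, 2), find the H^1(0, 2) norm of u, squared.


||u||_{H^1}^2 = 1384/15

The H^1 norm (squared) on an interval (0, L) is
  ||u||_{H^1}^2 = ∫_0^L u(x)^2 dx + ∫_0^L u'(x)^2 dx.
Compute u'(x) = 6*x - 1.
Then u(x)^2 = 9*x**4 - 6*x**3 - 17*x**2 + 6*x + 9 and u'(x)^2 = 36*x**2 - 12*x + 1.
Integrate each monomial from 0 to 2 using ∫_0^2 c·x^n dx = c·2^(n+1)/(n+1):
  ∫_0^2 u(x)^2 dx = ∫_0^2 (9*x^4 - 6*x^3 - 17*x^2 + 6*x + 9) dx. Term by term:
    ∫_0^2 9*x^4 dx = 288/5;  ∫_0^2 -6*x^3 dx = -24;  ∫_0^2 -17*x^2 dx = -136/3;
    ∫_0^2 6*x dx = 12;  ∫_0^2 9 dx = 18.
  Sum: 288/5 − 24 − 136/3 + 12 + 18 = 274/15.
  ∫_0^2 u'(x)^2 dx = ∫_0^2 (36*x^2 - 12*x + 1) dx. Term by term:
    ∫_0^2 36*x^2 dx = 96;  ∫_0^2 -12*x dx = -24;  ∫_0^2 1 dx = 2.
  Sum: 96 − 24 + 2 = 74.
Adding: ||u||_{H^1}^2 = 274/15 + 74 = 1384/15.


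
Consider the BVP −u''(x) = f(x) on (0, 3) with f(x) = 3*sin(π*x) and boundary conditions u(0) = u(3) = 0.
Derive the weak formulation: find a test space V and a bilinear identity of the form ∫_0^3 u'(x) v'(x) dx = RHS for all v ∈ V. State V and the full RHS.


V = H^1_0(0, 3) (so v(0) = v(3) = 0); weak form: ∫_0^3 u'v' dx = ∫_0^3 (3*sin(π*x)) v dx for all v ∈ V.

Multiply both sides by a test function v and integrate from 0 to 3:
  ∫_0^3 −u''(x) v(x) dx = ∫_0^3 f(x) v(x) dx.
Integrate the LHS by parts once:
  ∫_0^3 −u'' v dx = −[u'(x) v(x)]_0^3 + ∫_0^3 u'(x) v'(x) dx.
Thus ∫_0^3 u'(x) v'(x) dx = ∫_0^3 f(x) v(x) dx + [u'(x) v(x)]_0^3.
Choose V so that boundary terms are either known or forced to vanish.
u is Dirichlet: u(0) = u(3) = 0. Let V = H^1_0(0, 3); then v(0) = v(3) = 0, and [u' v]_0^3 = 0.
Weak formulation: find u (satisfying any essential BC) such that ∫_0^3 u'(x) v'(x) dx = ∫_0^3 f v dx for all v ∈ V.
Substituting f(x) = 3*sin(π*x), the right-hand side is ∫_0^3 (3*sin(π*x)) v dx.


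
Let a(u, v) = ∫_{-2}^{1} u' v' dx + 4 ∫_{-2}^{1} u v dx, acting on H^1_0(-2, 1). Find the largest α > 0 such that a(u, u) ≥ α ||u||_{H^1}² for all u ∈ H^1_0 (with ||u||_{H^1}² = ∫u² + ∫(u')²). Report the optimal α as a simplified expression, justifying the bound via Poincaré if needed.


α = 1

Coercivity of a(·,·) on H^1_0(-2, 1) means a(u, u) ≥ α ||u||_{H^1}² for every u ∈ H^1_0.
The interval has length L = 3, and Poincaré/coercivity depend only on L. Here a(u, u) = ∫(u')² + (4)·∫u².
Here c = 4 ≥ 1, so a(u,u) = ∫(u')² + c∫u² ≥ ∫(u')² + ∫u² = ||u||_{H^1}², i.e. α = 1 works. No larger α is possible: a(u,u) ≥ α||u||_{H^1}² means (1−α)∫(u')² ≥ (α−c)∫u², and for the modes u_n = sin(nπ(x−x₀)/L) (x₀ the left endpoint) one has ∫u_n²/∫(u_n')² = (L/(nπ))² → 0, so a(u_n,u_n)/||u_n||_{H^1}² → 1. Hence the optimal constant is α = 1.
Therefore α = 1.


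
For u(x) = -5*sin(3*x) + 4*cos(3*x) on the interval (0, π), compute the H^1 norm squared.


||u||_{H^1(0,π)}^2 = 205*π

u'(x) = -12*sin(3*x) - 15*cos(3*x).
Expand u² and (u')² and integrate term by term on (0, π), using: for integers n ≥ 1, ∫_0^π sin²(nx) dx = ∫_0^π cos²(nx) dx = π/2; for n ≠ n', ∫_0^π sin(nx)sin(n'x) dx = ∫_0^π cos(nx)cos(n'x) dx = 0; and by product-to-sum, ∫_0^π sin(nx)cos(n'x) dx = ½∫_0^π [sin((n+n')x) + sin((n−n')x)] dx, which is 0 when n+n' is even and 2n/(n²−n'²) when n+n' is odd (it need not vanish on (0, π)).
  u² squared terms: (-5)²·∫sin(3x)² dx = 25·π/2 = 25*π/2;  (4)²·∫cos(3x)² dx = 16·π/2 = 8*π.
  u² cross terms: 2·(-5)·(4)·∫sin(3x)·cos(3x) dx = -40·(0) = 0.
  So ∫_0^π u² dx = 25*π/2 + 8*π + 0 = 41*π/2.
  (u')² squared terms: (-15)²·∫cos(3x)² dx = 225·π/2 = 225*π/2;  (-12)²·∫sin(3x)² dx = 144·π/2 = 72*π.
  (u')² cross terms: 2·(-15)·(-12)·∫cos(3x)·sin(3x) dx = 360·(0) = 0.
  So ∫_0^π (u')² dx = 225*π/2 + 72*π + 0 = 369*π/2.
||u||_{H^1}^2 = (41*π/2) + (369*π/2) = 205*π.


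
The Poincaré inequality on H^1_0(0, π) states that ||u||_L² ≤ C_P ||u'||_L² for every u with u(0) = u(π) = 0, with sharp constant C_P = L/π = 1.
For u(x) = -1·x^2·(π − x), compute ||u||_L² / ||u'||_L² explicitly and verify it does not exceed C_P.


||u||_L² / ||u'||_L² = sqrt(14)*π/14 < C_P = 1.

u(x) = -1·x^2·(π − x), so u'(x) = x*(3*x - 2*π).
u(x) = -1·x^2·(π − x) vanishes at x = 0 and x = π, so u ∈ H^1_0(0, π). Differentiate via the product rule and integrate the resulting polynomials term by term.
  ∫_0^π u² dx = ∫_0^π (x^6 - 2*π*x^5 + π^2*x^4) dx. Term by term:
    ∫_0^π x^6 dx = π^7/7;  ∫_0^π -2*π*x^5 dx = -π^7/3;  ∫_0^π π^2*x^4 dx = π^7/5.
  Sum: π^7/7 − π^7/3 + π^7/5 = π^7/105.
  ∫_0^π (u')² dx = ∫_0^π (9*x^4 - 12*π*x^3 + 4*π^2*x^2) dx. Term by term:
    ∫_0^π 9*x^4 dx = 9*π^5/5;  ∫_0^π -12*π*x^3 dx = -3*π^5;  ∫_0^π 4*π^2*x^2 dx = 4*π^5/3.
  Sum: 9*π^5/5 − 3*π^5 + 4*π^5/3 = 2*π^5/15.
∫_0^π u² dx = π^7/105, so ||u||_L² = sqrt(105)*π^(7/2)/105.
∫_0^π (u')² dx = 2*π^5/15, so ||u'||_L² = sqrt(30)*π^(5/2)/15.
Ratio ||u||_L² / ||u'||_L² = sqrt(14)*π/14.
Sharp Poincaré constant on H^1_0(0, π) is C_P = L/π = 1, achieved by sin(x).
A polynomial bump cannot attain the sharp Poincaré constant (only the first sine eigenfunction does), so the ratio is strictly less than C_P, consistent with ||u||_L² ≤ C_P ||u'||_L².


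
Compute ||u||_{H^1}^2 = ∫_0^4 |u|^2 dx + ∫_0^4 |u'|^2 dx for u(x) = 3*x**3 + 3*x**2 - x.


||u||_{H^1}^2 = 6026756/105

The H^1 norm (squared) on an interval (0, L) is
  ||u||_{H^1}^2 = ∫_0^L u(x)^2 dx + ∫_0^L u'(x)^2 dx.
Compute u'(x) = 9*x**2 + 6*x - 1.
Then u(x)^2 = 9*x**6 + 18*x**5 + 3*x**4 - 6*x**3 + x**2 and u'(x)^2 = 81*x**4 + 108*x**3 + 18*x**2 - 12*x + 1.
Integrate each monomial from 0 to 4 using ∫_0^4 c·x^n dx = c·4^(n+1)/(n+1):
  ∫_0^4 u(x)^2 dx = ∫_0^4 (9*x^6 + 18*x^5 + 3*x^4 - 6*x^3 + x^2) dx. Term by term:
    ∫_0^4 9*x^6 dx = 147456/7;  ∫_0^4 18*x^5 dx = 12288;  ∫_0^4 3*x^4 dx = 3072/5;
    ∫_0^4 -6*x^3 dx = -384;  ∫_0^4 x^2 dx = 64/3.
  Sum: 147456/7 + 12288 + 3072/5 − 384 + 64/3 = 3528512/105.
  ∫_0^4 u'(x)^2 dx = ∫_0^4 (81*x^4 + 108*x^3 + 18*x^2 - 12*x + 1) dx. Term by term:
    ∫_0^4 81*x^4 dx = 82944/5;  ∫_0^4 108*x^3 dx = 6912;  ∫_0^4 18*x^2 dx = 384;
    ∫_0^4 -12*x dx = -96;  ∫_0^4 1 dx = 4.
  Sum: 82944/5 + 6912 + 384 − 96 + 4 = 118964/5.
Adding: ||u||_{H^1}^2 = 3528512/105 + 118964/5 = 6026756/105.


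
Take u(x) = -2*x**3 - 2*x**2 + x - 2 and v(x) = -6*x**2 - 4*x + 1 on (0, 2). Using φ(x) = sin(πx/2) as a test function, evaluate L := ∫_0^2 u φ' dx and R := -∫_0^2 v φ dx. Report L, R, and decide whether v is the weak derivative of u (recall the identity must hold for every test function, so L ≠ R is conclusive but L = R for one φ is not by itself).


LHS = -192/π^3 + 60/π, RHS = -192/π^3 + 60/π. Yes, v = u' weakly.

u(x) = -2*x**3 - 2*x**2 + x - 2, classical derivative u'(x) = -6*x**2 - 4*x + 1.
φ(x) = sin(πx/2), so φ'(x) = π*cos(π*x/2)/2.
Note φ(0) = φ(2) = 0, so the boundary term u·φ vanishes.
LHS = ∫_0^2 u(x) φ'(x) dx = ∫_0^2 (-π*x^3*cos(π*x/2) - π*x^2*cos(π*x/2) + π*x*cos(π*x/2)/2 - π*cos(π*x/2)) dx. Term by term:
  ∫_0^2 -π*cos(π*x/2) dx = 0;  ∫_0^2 π*x*cos(π*x/2)/2 dx = -4/π;  ∫_0^2 -π*x^2*cos(π*x/2) dx = 16/π;
  ∫_0^2 -π*x^3*cos(π*x/2) dx = -192/π^3 + 48/π.
Sum: 0 − 4/π + 16/π + -192/π^3 + 48/π = -192/π^3 + 60/π.
So LHS = -192/π^3 + 60/π.
∫_0^2 v(x) φ(x) dx = ∫_0^2 (-6*x^2*sin(π*x/2) - 4*x*sin(π*x/2) + sin(π*x/2)) dx. Term by term:
  ∫_0^2 -6*x^2*sin(π*x/2) dx = -48/π + 192/π^3;  ∫_0^2 -4*x*sin(π*x/2) dx = -16/π;  ∫_0^2 sin(π*x/2) dx = 4/π.
Sum: -48/π + 192/π^3 − 16/π + 4/π = -60/π + 192/π^3.
So RHS = -∫_0^2 v(x) φ(x) dx = -192/π^3 + 60/π.
LHS = RHS, so the identity holds for this test φ.
Moreover u is smooth here and v(x) = u'(x) = -6*x**2 - 4*x + 1 pointwise, so the identity holds for every test function. Hence v is the weak derivative of u.


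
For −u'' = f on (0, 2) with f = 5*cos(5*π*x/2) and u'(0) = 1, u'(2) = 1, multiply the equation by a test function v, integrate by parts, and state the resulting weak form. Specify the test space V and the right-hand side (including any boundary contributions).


V = H^1(0, 2) (v unrestricted at boundary; u is determined up to an additive constant); weak form: ∫_0^2 u'v' dx = ∫_0^2 (5*cos(5*π*x/2)) v dx + v(2) − v(0) for all v ∈ V.

Multiply both sides by a test function v and integrate from 0 to 2:
  ∫_0^2 −u''(x) v(x) dx = ∫_0^2 f(x) v(x) dx.
Integrate the LHS by parts once:
  ∫_0^2 −u'' v dx = −[u'(x) v(x)]_0^2 + ∫_0^2 u'(x) v'(x) dx.
Thus ∫_0^2 u'(x) v'(x) dx = ∫_0^2 f(x) v(x) dx + [u'(x) v(x)]_0^2.
Choose V so that boundary terms are either known or forced to vanish.
u has inhomogeneous Neumann u'(0) = 1, u'(2) = 1. [u' v]_0^2 = (1)·v(2) − (1)·v(0) = v(2) − v(0). Take V = H^1(0, 2); boundary term becomes part of RHS.
Weak formulation: find u (satisfying any essential BC) such that ∫_0^2 u'(x) v'(x) dx = ∫_0^2 f v dx + v(2) − v(0) for all v ∈ V (Neumann data are natural BCs: they enter the RHS as boundary terms).
Substituting f(x) = 5*cos(5*π*x/2), the right-hand side is ∫_0^2 (5*cos(5*π*x/2)) v dx + v(2) − v(0).
Compatibility check (pure Neumann): taking v ≡ 1 ∈ V gives 0 = ∫_0^2 f dx + (1) − (1), i.e. ∫_0^2 f dx must equal u'(0) − u'(2) = 0. Indeed ∫_0^2 (5*cos(5*π*x/2)) dx = 0, so the data are compatible. The solution is then unique only up to an additive constant (fix it e.g. by requiring ∫_0^2 u dx = 0).
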